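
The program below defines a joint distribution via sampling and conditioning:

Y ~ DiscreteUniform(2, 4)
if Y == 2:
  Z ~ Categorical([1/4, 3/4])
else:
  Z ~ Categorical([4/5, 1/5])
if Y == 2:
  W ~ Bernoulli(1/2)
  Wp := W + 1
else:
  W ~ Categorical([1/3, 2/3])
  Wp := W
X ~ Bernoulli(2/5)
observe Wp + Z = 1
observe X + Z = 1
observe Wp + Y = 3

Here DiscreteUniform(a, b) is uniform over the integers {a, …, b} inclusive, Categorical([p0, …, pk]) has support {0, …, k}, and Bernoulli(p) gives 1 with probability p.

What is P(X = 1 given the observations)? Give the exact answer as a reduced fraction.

Enumerate traces; 2 have nonzero weight after conditioning:
  (Y=2, Z=0, W=0, X=1) weight 1/60
  (Y=3, Z=1, W=0, X=0) weight 1/75
Group by X:
  weight(X=0) = 1/75
  weight(X=1) = 1/60
Total weight = 1/75 + 1/60 = 3/100
P(X=0 | obs) = 1/75 / 3/100 = 4/9
P(X=1 | obs) = 1/60 / 3/100 = 5/9

P(X = 1 | obs) = 5/9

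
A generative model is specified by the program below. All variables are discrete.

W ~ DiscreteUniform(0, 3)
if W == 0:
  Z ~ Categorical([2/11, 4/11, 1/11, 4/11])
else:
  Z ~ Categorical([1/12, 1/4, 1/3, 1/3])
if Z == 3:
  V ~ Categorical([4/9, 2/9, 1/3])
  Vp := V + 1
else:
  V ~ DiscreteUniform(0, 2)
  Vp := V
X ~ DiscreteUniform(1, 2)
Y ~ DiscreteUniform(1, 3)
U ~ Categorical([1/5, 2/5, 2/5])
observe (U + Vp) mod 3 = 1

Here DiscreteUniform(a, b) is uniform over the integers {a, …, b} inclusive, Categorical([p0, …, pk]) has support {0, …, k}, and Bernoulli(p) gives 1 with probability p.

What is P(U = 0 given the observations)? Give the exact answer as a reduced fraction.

P(U = 0 | obs) = 49/215

Enumerate traces; 288 have nonzero weight after conditioning:
  (W=0, Z=0, V=0, X=1, Y=1, U=1) weight 1/990
  (W=0, Z=0, V=0, X=1, Y=2, U=1) weight 1/990
  (W=0, Z=0, V=0, X=1, Y=3, U=1) weight 1/990
  (W=0, Z=0, V=0, X=2, Y=1, U=1) weight 1/990
  (W=0, Z=0, V=0, X=2, Y=2, U=1) weight 1/990
  (W=0, Z=0, V=0, X=2, Y=3, U=1) weight 1/990
  (W=0, Z=0, V=1, X=1, Y=1, U=0) weight 1/1980
  (W=0, Z=0, V=1, X=1, Y=2, U=0) weight 1/1980
  (W=0, Z=0, V=2, X=1, Y=1, U=2) weight 1/990
  … 279 more
Group by U:
  weight(U=0) = 49/660
  weight(U=1) = 2/15
  weight(U=2) = 13/110
Total weight = 49/660 + 2/15 + 13/110 = 43/132
P(U=0 | obs) = 49/660 / 43/132 = 49/215
P(U=1 | obs) = 2/15 / 43/132 = 88/215
P(U=2 | obs) = 13/110 / 43/132 = 78/215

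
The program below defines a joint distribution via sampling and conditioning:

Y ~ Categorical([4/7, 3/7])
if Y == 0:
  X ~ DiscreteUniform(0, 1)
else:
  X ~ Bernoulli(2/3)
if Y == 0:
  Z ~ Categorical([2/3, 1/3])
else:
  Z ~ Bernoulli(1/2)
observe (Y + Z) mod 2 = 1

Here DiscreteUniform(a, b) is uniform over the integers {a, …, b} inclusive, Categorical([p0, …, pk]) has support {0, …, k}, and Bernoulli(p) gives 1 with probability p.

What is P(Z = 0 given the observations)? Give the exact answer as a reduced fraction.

P(Z = 0 | obs) = 9/17

Enumerate traces; 4 have nonzero weight after conditioning:
  (Y=0, X=0, Z=1) weight 2/21
  (Y=0, X=1, Z=1) weight 2/21
  (Y=1, X=0, Z=0) weight 1/14
  (Y=1, X=1, Z=0) weight 1/7
Group by Z:
  weight(Z=0) = 3/14
  weight(Z=1) = 4/21
Total weight = 3/14 + 4/21 = 17/42
P(Z=0 | obs) = 3/14 / 17/42 = 9/17
P(Z=1 | obs) = 4/21 / 17/42 = 8/17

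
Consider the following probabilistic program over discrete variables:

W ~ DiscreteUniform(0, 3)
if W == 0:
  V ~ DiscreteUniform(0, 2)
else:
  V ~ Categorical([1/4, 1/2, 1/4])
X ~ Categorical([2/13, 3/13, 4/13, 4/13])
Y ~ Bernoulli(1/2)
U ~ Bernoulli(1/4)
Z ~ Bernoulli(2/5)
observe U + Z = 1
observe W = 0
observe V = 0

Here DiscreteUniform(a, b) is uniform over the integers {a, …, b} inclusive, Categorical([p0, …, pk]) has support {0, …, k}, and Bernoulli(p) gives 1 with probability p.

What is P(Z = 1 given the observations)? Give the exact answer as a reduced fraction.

P(Z = 1 | obs) = 2/3

Enumerate traces; 16 have nonzero weight after conditioning:
  (W=0, V=0, X=0, Y=0, U=0, Z=1) weight 1/520
  (W=0, V=0, X=0, Y=0, U=1, Z=0) weight 1/1040
  (W=0, V=0, X=0, Y=1, U=0, Z=1) weight 1/520
  (W=0, V=0, X=0, Y=1, U=1, Z=0) weight 1/1040
  (W=0, V=0, X=1, Y=0, U=0, Z=1) weight 3/1040
  (W=0, V=0, X=1, Y=0, U=1, Z=0) weight 3/2080
  (W=0, V=0, X=1, Y=1, U=0, Z=1) weight 3/1040
  (W=0, V=0, X=1, Y=1, U=1, Z=0) weight 3/2080
  … 8 more
Group by Z:
  weight(Z=0) = 1/80
  weight(Z=1) = 1/40
Total weight = 1/80 + 1/40 = 3/80
P(Z=0 | obs) = 1/80 / 3/80 = 1/3
P(Z=1 | obs) = 1/40 / 3/80 = 2/3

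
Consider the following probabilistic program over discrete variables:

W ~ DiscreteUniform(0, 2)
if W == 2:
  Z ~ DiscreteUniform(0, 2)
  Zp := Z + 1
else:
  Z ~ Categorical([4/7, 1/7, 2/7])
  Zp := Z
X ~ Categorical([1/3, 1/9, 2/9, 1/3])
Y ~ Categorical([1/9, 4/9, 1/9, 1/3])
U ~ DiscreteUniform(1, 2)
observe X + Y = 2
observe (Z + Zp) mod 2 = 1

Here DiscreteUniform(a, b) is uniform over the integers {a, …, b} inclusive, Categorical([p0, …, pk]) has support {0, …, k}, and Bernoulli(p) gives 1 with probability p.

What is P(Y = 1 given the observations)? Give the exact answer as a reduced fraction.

P(Y = 1 | obs) = 4/9

Enumerate traces; 18 have nonzero weight after conditioning:
  (W=2, Z=0, X=0, Y=2, U=1) weight 1/486
  (W=2, Z=0, X=0, Y=2, U=2) weight 1/486
  (W=2, Z=0, X=1, Y=1, U=1) weight 2/729
  (W=2, Z=0, X=1, Y=1, U=2) weight 2/729
  (W=2, Z=0, X=2, Y=0, U=1) weight 1/729
  (W=2, Z=0, X=2, Y=0, U=2) weight 1/729
  (W=2, Z=1, X=0, Y=2, U=1) weight 1/486
  (W=2, Z=1, X=0, Y=2, U=2) weight 1/486
  … 10 more
Group by Y:
  weight(Y=0) = 2/243
  weight(Y=1) = 4/243
  weight(Y=2) = 1/81
Total weight = 2/243 + 4/243 + 1/81 = 1/27
P(Y=0 | obs) = 2/243 / 1/27 = 2/9
P(Y=1 | obs) = 4/243 / 1/27 = 4/9
P(Y=2 | obs) = 1/81 / 1/27 = 1/3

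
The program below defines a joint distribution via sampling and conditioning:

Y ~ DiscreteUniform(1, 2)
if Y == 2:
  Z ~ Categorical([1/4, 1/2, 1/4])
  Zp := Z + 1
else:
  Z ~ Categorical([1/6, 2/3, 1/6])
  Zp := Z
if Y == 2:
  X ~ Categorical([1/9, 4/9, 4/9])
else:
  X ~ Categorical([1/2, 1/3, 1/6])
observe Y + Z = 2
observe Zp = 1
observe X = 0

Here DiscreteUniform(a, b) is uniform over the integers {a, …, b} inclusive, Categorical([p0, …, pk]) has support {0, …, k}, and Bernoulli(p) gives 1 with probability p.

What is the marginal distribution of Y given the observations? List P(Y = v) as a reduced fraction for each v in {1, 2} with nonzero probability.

Enumerate traces; 2 have nonzero weight after conditioning:
  (Y=1, Z=1, X=0) weight 1/6
  (Y=2, Z=0, X=0) weight 1/72
Group by Y:
  weight(Y=1) = 1/6
  weight(Y=2) = 1/72
Total weight = 1/6 + 1/72 = 13/72
P(Y=1 | obs) = 1/6 / 13/72 = 12/13
P(Y=2 | obs) = 1/72 / 13/72 = 1/13

P(Y=1) = 12/13, P(Y=2) = 1/13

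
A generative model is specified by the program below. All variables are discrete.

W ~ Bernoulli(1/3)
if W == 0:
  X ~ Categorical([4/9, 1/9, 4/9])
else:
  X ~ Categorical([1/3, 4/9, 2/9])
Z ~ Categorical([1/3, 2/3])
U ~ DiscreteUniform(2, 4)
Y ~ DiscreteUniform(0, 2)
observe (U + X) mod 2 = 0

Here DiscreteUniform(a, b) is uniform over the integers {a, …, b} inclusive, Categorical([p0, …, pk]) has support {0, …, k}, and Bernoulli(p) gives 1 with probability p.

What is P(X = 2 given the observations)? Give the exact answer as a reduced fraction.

Enumerate traces; 60 have nonzero weight after conditioning:
  (W=0, X=0, Z=0, U=2, Y=0) weight 8/729
  (W=0, X=0, Z=0, U=2, Y=1) weight 8/729
  (W=0, X=0, Z=0, U=2, Y=2) weight 8/729
  (W=0, X=0, Z=0, U=4, Y=0) weight 8/729
  (W=0, X=0, Z=0, U=4, Y=1) weight 8/729
  (W=0, X=0, Z=0, U=4, Y=2) weight 8/729
  (W=0, X=0, Z=1, U=2, Y=0) weight 16/729
  (W=0, X=0, Z=1, U=2, Y=1) weight 16/729
  (W=0, X=1, Z=0, U=3, Y=0) weight 2/729
  (W=0, X=2, Z=0, U=2, Y=0) weight 8/729
  … 50 more
Group by X:
  weight(X=0) = 22/81
  weight(X=1) = 2/27
  weight(X=2) = 20/81
Total weight = 22/81 + 2/27 + 20/81 = 16/27
P(X=0 | obs) = 22/81 / 16/27 = 11/24
P(X=1 | obs) = 2/27 / 16/27 = 1/8
P(X=2 | obs) = 20/81 / 16/27 = 5/12

P(X = 2 | obs) = 5/12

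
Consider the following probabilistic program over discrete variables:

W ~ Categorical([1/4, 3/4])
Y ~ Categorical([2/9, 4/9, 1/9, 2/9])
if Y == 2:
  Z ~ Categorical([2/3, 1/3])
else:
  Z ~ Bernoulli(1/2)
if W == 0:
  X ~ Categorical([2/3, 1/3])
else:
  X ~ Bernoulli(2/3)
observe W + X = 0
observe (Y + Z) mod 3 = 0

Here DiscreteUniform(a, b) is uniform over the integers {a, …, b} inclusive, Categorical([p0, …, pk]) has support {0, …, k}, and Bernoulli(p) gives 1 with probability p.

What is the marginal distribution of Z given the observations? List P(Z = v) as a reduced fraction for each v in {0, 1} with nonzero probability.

P(Z=0) = 6/7, P(Z=1) = 1/7

Enumerate traces; 3 have nonzero weight after conditioning:
  (W=0, Y=0, Z=0, X=0) weight 1/54
  (W=0, Y=2, Z=1, X=0) weight 1/162
  (W=0, Y=3, Z=0, X=0) weight 1/54
Group by Z:
  weight(Z=0) = 1/27
  weight(Z=1) = 1/162
Total weight = 1/27 + 1/162 = 7/162
P(Z=0 | obs) = 1/27 / 7/162 = 6/7
P(Z=1 | obs) = 1/162 / 7/162 = 1/7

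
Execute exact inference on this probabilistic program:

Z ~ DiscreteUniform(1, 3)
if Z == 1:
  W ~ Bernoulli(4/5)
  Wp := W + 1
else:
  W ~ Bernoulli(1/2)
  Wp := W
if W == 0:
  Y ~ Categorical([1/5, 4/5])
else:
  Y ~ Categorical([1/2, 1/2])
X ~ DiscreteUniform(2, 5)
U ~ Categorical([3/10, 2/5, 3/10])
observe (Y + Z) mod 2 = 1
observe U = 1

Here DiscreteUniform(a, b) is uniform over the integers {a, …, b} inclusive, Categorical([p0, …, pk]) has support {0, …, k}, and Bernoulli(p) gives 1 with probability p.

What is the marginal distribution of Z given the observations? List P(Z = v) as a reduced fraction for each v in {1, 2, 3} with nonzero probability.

Enumerate traces; 24 have nonzero weight after conditioning:
  (Z=1, W=0, Y=0, X=2, U=1) weight 1/750
  (Z=1, W=0, Y=0, X=3, U=1) weight 1/750
  (Z=1, W=0, Y=0, X=4, U=1) weight 1/750
  (Z=1, W=0, Y=0, X=5, U=1) weight 1/750
  (Z=1, W=1, Y=0, X=2, U=1) weight 1/75
  (Z=1, W=1, Y=0, X=3, U=1) weight 1/75
  (Z=1, W=1, Y=0, X=4, U=1) weight 1/75
  (Z=1, W=1, Y=0, X=5, U=1) weight 1/75
  (Z=2, W=0, Y=1, X=2, U=1) weight 1/75
  (Z=3, W=0, Y=0, X=2, U=1) weight 1/300
  … 14 more
Group by Z:
  weight(Z=1) = 22/375
  weight(Z=2) = 13/150
  weight(Z=3) = 7/150
Total weight = 22/375 + 13/150 + 7/150 = 24/125
P(Z=1 | obs) = 22/375 / 24/125 = 11/36
P(Z=2 | obs) = 13/150 / 24/125 = 65/144
P(Z=3 | obs) = 7/150 / 24/125 = 35/144

P(Z=1) = 11/36, P(Z=2) = 65/144, P(Z=3) = 35/144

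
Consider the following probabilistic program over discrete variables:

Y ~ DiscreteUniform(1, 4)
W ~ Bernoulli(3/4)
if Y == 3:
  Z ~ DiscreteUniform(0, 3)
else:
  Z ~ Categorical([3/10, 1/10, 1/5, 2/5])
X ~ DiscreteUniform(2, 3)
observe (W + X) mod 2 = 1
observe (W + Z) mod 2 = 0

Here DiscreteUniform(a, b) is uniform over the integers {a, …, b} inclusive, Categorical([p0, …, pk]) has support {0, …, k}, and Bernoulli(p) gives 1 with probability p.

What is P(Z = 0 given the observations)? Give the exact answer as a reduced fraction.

P(Z = 0 | obs) = 23/160

Enumerate traces; 16 have nonzero weight after conditioning:
  (Y=1, W=0, Z=0, X=3) weight 3/320
  (Y=1, W=0, Z=2, X=3) weight 1/160
  (Y=1, W=1, Z=1, X=2) weight 3/320
  (Y=1, W=1, Z=3, X=2) weight 3/80
  (Y=2, W=0, Z=0, X=3) weight 3/320
  (Y=2, W=0, Z=2, X=3) weight 1/160
  (Y=2, W=1, Z=1, X=2) weight 3/320
  (Y=2, W=1, Z=3, X=2) weight 3/80
  … 8 more
Group by Z:
  weight(Z=0) = 23/640
  weight(Z=1) = 33/640
  weight(Z=2) = 17/640
  weight(Z=3) = 87/640
Total weight = 23/640 + 33/640 + 17/640 + 87/640 = 1/4
P(Z=0 | obs) = 23/640 / 1/4 = 23/160
P(Z=1 | obs) = 33/640 / 1/4 = 33/160
P(Z=2 | obs) = 17/640 / 1/4 = 17/160
P(Z=3 | obs) = 87/640 / 1/4 = 87/160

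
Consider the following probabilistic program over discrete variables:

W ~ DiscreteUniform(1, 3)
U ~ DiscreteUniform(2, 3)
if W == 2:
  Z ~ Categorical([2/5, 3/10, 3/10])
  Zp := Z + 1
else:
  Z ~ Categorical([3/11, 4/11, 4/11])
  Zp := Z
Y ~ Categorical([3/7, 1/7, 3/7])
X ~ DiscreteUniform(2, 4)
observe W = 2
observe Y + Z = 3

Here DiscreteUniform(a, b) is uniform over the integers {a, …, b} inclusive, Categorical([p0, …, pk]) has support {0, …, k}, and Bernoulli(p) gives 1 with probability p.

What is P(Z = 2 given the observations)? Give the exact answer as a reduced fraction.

P(Z = 2 | obs) = 1/4

Enumerate traces; 12 have nonzero weight after conditioning:
  (W=2, U=2, Z=1, Y=2, X=2) weight 1/140
  (W=2, U=2, Z=1, Y=2, X=3) weight 1/140
  (W=2, U=2, Z=1, Y=2, X=4) weight 1/140
  (W=2, U=2, Z=2, Y=1, X=2) weight 1/420
  (W=2, U=2, Z=2, Y=1, X=3) weight 1/420
  (W=2, U=2, Z=2, Y=1, X=4) weight 1/420
  (W=2, U=3, Z=1, Y=2, X=2) weight 1/140
  (W=2, U=3, Z=1, Y=2, X=3) weight 1/140
  … 4 more
Group by Z:
  weight(Z=1) = 3/70
  weight(Z=2) = 1/70
Total weight = 3/70 + 1/70 = 2/35
P(Z=1 | obs) = 3/70 / 2/35 = 3/4
P(Z=2 | obs) = 1/70 / 2/35 = 1/4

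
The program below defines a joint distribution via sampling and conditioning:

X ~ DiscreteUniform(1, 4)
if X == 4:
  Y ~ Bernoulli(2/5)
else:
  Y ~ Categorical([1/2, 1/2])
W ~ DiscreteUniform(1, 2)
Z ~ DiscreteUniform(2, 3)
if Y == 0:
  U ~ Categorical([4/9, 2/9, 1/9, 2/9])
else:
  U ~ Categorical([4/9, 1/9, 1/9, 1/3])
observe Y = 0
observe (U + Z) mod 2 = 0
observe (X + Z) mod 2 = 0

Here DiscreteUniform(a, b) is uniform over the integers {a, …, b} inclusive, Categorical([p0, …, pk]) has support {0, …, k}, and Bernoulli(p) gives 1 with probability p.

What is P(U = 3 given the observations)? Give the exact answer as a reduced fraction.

Enumerate traces; 16 have nonzero weight after conditioning:
  (X=1, Y=0, W=1, Z=3, U=1) weight 1/144
  (X=1, Y=0, W=1, Z=3, U=3) weight 1/144
  (X=1, Y=0, W=2, Z=3, U=1) weight 1/144
  (X=1, Y=0, W=2, Z=3, U=3) weight 1/144
  (X=2, Y=0, W=1, Z=2, U=0) weight 1/72
  (X=2, Y=0, W=1, Z=2, U=2) weight 1/288
  (X=2, Y=0, W=2, Z=2, U=0) weight 1/72
  (X=2, Y=0, W=2, Z=2, U=2) weight 1/288
  … 8 more
Group by U:
  weight(U=0) = 11/180
  weight(U=1) = 1/36
  weight(U=2) = 11/720
  weight(U=3) = 1/36
Total weight = 11/180 + 1/36 + 11/720 + 1/36 = 19/144
P(U=0 | obs) = 11/180 / 19/144 = 44/95
P(U=1 | obs) = 1/36 / 19/144 = 4/19
P(U=2 | obs) = 11/720 / 19/144 = 11/95
P(U=3 | obs) = 1/36 / 19/144 = 4/19

P(U = 3 | obs) = 4/19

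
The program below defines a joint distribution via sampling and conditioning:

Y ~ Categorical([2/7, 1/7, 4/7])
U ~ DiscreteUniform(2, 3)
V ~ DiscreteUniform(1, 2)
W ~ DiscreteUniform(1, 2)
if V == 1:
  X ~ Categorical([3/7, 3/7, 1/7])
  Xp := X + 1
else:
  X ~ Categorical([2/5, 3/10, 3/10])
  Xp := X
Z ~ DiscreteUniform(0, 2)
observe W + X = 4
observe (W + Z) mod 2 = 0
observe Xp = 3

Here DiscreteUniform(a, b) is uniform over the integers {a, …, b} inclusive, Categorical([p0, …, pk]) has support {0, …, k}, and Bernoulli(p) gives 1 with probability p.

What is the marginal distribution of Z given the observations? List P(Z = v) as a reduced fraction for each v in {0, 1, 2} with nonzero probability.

Enumerate traces; 12 have nonzero weight after conditioning:
  (Y=0, U=2, V=1, W=2, X=2, Z=0) weight 1/588
  (Y=0, U=2, V=1, W=2, X=2, Z=2) weight 1/588
  (Y=0, U=3, V=1, W=2, X=2, Z=0) weight 1/588
  (Y=0, U=3, V=1, W=2, X=2, Z=2) weight 1/588
  (Y=1, U=2, V=1, W=2, X=2, Z=0) weight 1/1176
  (Y=1, U=2, V=1, W=2, X=2, Z=2) weight 1/1176
  (Y=1, U=3, V=1, W=2, X=2, Z=0) weight 1/1176
  (Y=1, U=3, V=1, W=2, X=2, Z=2) weight 1/1176
  … 4 more
Group by Z:
  weight(Z=0) = 1/84
  weight(Z=2) = 1/84
Total weight = 1/84 + 1/84 = 1/42
P(Z=0 | obs) = 1/84 / 1/42 = 1/2
P(Z=2 | obs) = 1/84 / 1/42 = 1/2

P(Z=0) = 1/2, P(Z=2) = 1/2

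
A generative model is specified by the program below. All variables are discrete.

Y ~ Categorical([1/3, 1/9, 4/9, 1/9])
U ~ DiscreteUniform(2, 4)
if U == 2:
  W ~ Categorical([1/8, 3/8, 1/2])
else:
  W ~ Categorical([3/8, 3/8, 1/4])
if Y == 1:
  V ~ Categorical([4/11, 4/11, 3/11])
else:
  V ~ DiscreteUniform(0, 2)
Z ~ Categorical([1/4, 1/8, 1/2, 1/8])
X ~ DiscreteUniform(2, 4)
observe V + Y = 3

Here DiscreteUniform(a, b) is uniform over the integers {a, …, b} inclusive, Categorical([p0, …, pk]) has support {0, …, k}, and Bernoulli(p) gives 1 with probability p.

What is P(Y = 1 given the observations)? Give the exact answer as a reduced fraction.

Enumerate traces; 324 have nonzero weight after conditioning:
  (Y=1, U=2, W=0, V=2, Z=0, X=2) weight 1/9504
  (Y=1, U=2, W=0, V=2, Z=0, X=3) weight 1/9504
  (Y=1, U=2, W=0, V=2, Z=0, X=4) weight 1/9504
  (Y=1, U=2, W=0, V=2, Z=1, X=2) weight 1/19008
  (Y=1, U=2, W=0, V=2, Z=1, X=3) weight 1/19008
  (Y=1, U=2, W=0, V=2, Z=1, X=4) weight 1/19008
  (Y=1, U=2, W=0, V=2, Z=2, X=2) weight 1/4752
  (Y=1, U=2, W=0, V=2, Z=2, X=3) weight 1/4752
  (Y=2, U=2, W=0, V=1, Z=0, X=2) weight 1/1944
  (Y=3, U=2, W=0, V=0, Z=0, X=2) weight 1/7776
  … 314 more
Group by Y:
  weight(Y=1) = 1/33
  weight(Y=2) = 4/27
  weight(Y=3) = 1/27
Total weight = 1/33 + 4/27 + 1/27 = 64/297
P(Y=1 | obs) = 1/33 / 64/297 = 9/64
P(Y=2 | obs) = 4/27 / 64/297 = 11/16
P(Y=3 | obs) = 1/27 / 64/297 = 11/64

P(Y = 1 | obs) = 9/64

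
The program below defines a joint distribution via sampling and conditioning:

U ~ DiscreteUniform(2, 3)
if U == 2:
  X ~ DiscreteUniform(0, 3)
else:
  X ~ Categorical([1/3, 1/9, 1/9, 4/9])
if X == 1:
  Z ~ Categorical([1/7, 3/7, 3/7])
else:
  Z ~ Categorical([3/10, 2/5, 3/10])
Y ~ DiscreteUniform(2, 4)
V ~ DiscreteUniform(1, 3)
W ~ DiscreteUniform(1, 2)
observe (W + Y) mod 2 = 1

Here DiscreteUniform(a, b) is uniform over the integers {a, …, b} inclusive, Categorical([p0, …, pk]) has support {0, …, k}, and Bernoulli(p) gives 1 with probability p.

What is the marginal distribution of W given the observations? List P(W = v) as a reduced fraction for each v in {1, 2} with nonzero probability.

Enumerate traces; 216 have nonzero weight after conditioning:
  (U=2, X=0, Z=0, Y=2, V=1, W=1) weight 1/480
  (U=2, X=0, Z=0, Y=2, V=2, W=1) weight 1/480
  (U=2, X=0, Z=0, Y=2, V=3, W=1) weight 1/480
  (U=2, X=0, Z=0, Y=3, V=1, W=2) weight 1/480
  (U=2, X=0, Z=0, Y=3, V=2, W=2) weight 1/480
  (U=2, X=0, Z=0, Y=3, V=3, W=2) weight 1/480
  (U=2, X=0, Z=0, Y=4, V=1, W=1) weight 1/480
  (U=2, X=0, Z=0, Y=4, V=2, W=1) weight 1/480
  … 208 more
Group by W:
  weight(W=1) = 1/3
  weight(W=2) = 1/6
Total weight = 1/3 + 1/6 = 1/2
P(W=1 | obs) = 1/3 / 1/2 = 2/3
P(W=2 | obs) = 1/6 / 1/2 = 1/3

P(W=1) = 2/3, P(W=2) = 1/3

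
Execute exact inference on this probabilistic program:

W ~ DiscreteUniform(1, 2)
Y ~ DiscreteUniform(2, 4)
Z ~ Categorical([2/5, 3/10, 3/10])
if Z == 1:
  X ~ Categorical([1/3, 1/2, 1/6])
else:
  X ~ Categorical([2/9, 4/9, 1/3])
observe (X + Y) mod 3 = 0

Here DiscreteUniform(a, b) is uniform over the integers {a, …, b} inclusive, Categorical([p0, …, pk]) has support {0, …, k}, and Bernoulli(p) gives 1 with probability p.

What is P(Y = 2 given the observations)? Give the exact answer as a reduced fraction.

Enumerate traces; 18 have nonzero weight after conditioning:
  (W=1, Y=2, Z=0, X=1) weight 4/135
  (W=1, Y=2, Z=1, X=1) weight 1/40
  (W=1, Y=2, Z=2, X=1) weight 1/45
  (W=1, Y=3, Z=0, X=0) weight 2/135
  (W=1, Y=3, Z=1, X=0) weight 1/60
  (W=1, Y=3, Z=2, X=0) weight 1/90
  (W=1, Y=4, Z=0, X=2) weight 1/45
  (W=1, Y=4, Z=1, X=2) weight 1/120
  … 10 more
Group by Y:
  weight(Y=2) = 83/540
  weight(Y=3) = 23/270
  weight(Y=4) = 17/180
Total weight = 83/540 + 23/270 + 17/180 = 1/3
P(Y=2 | obs) = 83/540 / 1/3 = 83/180
P(Y=3 | obs) = 23/270 / 1/3 = 23/90
P(Y=4 | obs) = 17/180 / 1/3 = 17/60

P(Y = 2 | obs) = 83/180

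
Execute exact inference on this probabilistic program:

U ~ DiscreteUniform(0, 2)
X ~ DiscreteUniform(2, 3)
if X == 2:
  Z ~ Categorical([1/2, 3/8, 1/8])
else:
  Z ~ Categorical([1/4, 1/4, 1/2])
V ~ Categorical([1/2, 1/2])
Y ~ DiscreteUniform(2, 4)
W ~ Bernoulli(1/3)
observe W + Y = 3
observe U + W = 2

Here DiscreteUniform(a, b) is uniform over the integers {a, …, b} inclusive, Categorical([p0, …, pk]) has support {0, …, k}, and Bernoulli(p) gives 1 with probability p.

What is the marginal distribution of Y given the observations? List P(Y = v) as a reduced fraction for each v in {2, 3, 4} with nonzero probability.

Enumerate traces; 24 have nonzero weight after conditioning:
  (U=1, X=2, Z=0, V=0, Y=2, W=1) weight 1/216
  (U=1, X=2, Z=0, V=1, Y=2, W=1) weight 1/216
  (U=1, X=2, Z=1, V=0, Y=2, W=1) weight 1/288
  (U=1, X=2, Z=1, V=1, Y=2, W=1) weight 1/288
  (U=1, X=2, Z=2, V=0, Y=2, W=1) weight 1/864
  (U=1, X=2, Z=2, V=1, Y=2, W=1) weight 1/864
  (U=1, X=3, Z=0, V=0, Y=2, W=1) weight 1/432
  (U=1, X=3, Z=0, V=1, Y=2, W=1) weight 1/432
  (U=2, X=2, Z=0, V=0, Y=3, W=0) weight 1/108
  … 15 more
Group by Y:
  weight(Y=2) = 1/27
  weight(Y=3) = 2/27
Total weight = 1/27 + 2/27 = 1/9
P(Y=2 | obs) = 1/27 / 1/9 = 1/3
P(Y=3 | obs) = 2/27 / 1/9 = 2/3

P(Y=2) = 1/3, P(Y=3) = 2/3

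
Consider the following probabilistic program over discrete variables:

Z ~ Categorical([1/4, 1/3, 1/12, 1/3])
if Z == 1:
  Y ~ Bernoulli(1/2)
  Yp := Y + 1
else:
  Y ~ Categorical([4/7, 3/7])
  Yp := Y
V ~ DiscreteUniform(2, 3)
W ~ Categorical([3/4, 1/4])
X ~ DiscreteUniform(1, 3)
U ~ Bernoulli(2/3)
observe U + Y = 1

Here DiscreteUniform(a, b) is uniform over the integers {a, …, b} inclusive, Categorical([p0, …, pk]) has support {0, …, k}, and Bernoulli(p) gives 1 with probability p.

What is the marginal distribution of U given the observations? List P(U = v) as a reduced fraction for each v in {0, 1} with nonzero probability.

P(U=0) = 19/65, P(U=1) = 46/65

Enumerate traces; 96 have nonzero weight after conditioning:
  (Z=0, Y=0, V=2, W=0, X=1, U=1) weight 1/84
  (Z=0, Y=0, V=2, W=0, X=2, U=1) weight 1/84
  (Z=0, Y=0, V=2, W=0, X=3, U=1) weight 1/84
  (Z=0, Y=0, V=2, W=1, X=1, U=1) weight 1/252
  (Z=0, Y=0, V=2, W=1, X=2, U=1) weight 1/252
  (Z=0, Y=0, V=2, W=1, X=3, U=1) weight 1/252
  (Z=0, Y=0, V=3, W=0, X=1, U=1) weight 1/84
  (Z=0, Y=0, V=3, W=0, X=2, U=1) weight 1/84
  (Z=0, Y=1, V=2, W=0, X=1, U=0) weight 1/224
  … 87 more
Group by U:
  weight(U=0) = 19/126
  weight(U=1) = 23/63
Total weight = 19/126 + 23/63 = 65/126
P(U=0 | obs) = 19/126 / 65/126 = 19/65
P(U=1 | obs) = 23/63 / 65/126 = 46/65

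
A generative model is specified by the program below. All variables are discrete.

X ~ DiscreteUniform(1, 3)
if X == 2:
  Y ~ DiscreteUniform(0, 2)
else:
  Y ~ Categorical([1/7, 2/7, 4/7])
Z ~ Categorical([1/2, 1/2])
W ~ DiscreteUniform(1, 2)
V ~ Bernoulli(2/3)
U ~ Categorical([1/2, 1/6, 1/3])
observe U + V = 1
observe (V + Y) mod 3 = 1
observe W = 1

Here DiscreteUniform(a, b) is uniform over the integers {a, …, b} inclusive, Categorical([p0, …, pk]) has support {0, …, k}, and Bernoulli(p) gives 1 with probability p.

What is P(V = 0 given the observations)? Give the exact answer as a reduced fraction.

P(V = 0 | obs) = 19/97

Enumerate traces; 12 have nonzero weight after conditioning:
  (X=1, Y=0, Z=0, W=1, V=1, U=0) weight 1/252
  (X=1, Y=0, Z=1, W=1, V=1, U=0) weight 1/252
  (X=1, Y=1, Z=0, W=1, V=0, U=1) weight 1/756
  (X=1, Y=1, Z=1, W=1, V=0, U=1) weight 1/756
  (X=2, Y=0, Z=0, W=1, V=1, U=0) weight 1/108
  (X=2, Y=0, Z=1, W=1, V=1, U=0) weight 1/108
  (X=2, Y=1, Z=0, W=1, V=0, U=1) weight 1/648
  (X=2, Y=1, Z=1, W=1, V=0, U=1) weight 1/648
  … 4 more
Group by V:
  weight(V=0) = 19/2268
  weight(V=1) = 13/378
Total weight = 19/2268 + 13/378 = 97/2268
P(V=0 | obs) = 19/2268 / 97/2268 = 19/97
P(V=1 | obs) = 13/378 / 97/2268 = 78/97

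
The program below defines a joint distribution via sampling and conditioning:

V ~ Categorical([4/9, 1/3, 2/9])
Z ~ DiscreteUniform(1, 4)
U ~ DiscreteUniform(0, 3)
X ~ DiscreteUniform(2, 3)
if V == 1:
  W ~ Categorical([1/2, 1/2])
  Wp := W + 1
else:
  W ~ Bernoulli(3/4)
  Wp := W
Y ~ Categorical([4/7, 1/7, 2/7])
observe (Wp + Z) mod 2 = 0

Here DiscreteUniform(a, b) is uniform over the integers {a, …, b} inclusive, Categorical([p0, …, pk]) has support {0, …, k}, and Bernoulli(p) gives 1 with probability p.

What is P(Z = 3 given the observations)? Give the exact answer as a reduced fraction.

Enumerate traces; 288 have nonzero weight after conditioning:
  (V=0, Z=1, U=0, X=2, W=1, Y=0) weight 1/168
  (V=0, Z=1, U=0, X=2, W=1, Y=1) weight 1/672
  (V=0, Z=1, U=0, X=2, W=1, Y=2) weight 1/336
  (V=0, Z=1, U=0, X=3, W=1, Y=0) weight 1/168
  (V=0, Z=1, U=0, X=3, W=1, Y=1) weight 1/672
  (V=0, Z=1, U=0, X=3, W=1, Y=2) weight 1/336
  (V=0, Z=1, U=1, X=2, W=1, Y=0) weight 1/168
  (V=0, Z=1, U=1, X=2, W=1, Y=1) weight 1/672
  (V=0, Z=2, U=0, X=2, W=0, Y=0) weight 1/504
  (V=0, Z=3, U=0, X=2, W=1, Y=0) weight 1/168
  … 278 more
Group by Z:
  weight(Z=1) = 1/6
  weight(Z=2) = 1/12
  weight(Z=3) = 1/6
  weight(Z=4) = 1/12
Total weight = 1/6 + 1/12 + 1/6 + 1/12 = 1/2
P(Z=1 | obs) = 1/6 / 1/2 = 1/3
P(Z=2 | obs) = 1/12 / 1/2 = 1/6
P(Z=3 | obs) = 1/6 / 1/2 = 1/3
P(Z=4 | obs) = 1/12 / 1/2 = 1/6

P(Z = 3 | obs) = 1/3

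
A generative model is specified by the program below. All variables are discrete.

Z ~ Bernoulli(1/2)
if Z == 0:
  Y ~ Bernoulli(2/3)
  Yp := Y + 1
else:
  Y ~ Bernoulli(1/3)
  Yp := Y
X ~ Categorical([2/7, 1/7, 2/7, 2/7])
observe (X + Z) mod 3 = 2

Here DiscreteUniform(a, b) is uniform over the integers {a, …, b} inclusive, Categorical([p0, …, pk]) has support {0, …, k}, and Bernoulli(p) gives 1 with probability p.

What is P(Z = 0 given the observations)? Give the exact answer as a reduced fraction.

Enumerate traces; 4 have nonzero weight after conditioning:
  (Z=0, Y=0, X=2) weight 1/21
  (Z=0, Y=1, X=2) weight 2/21
  (Z=1, Y=0, X=1) weight 1/21
  (Z=1, Y=1, X=1) weight 1/42
Group by Z:
  weight(Z=0) = 1/7
  weight(Z=1) = 1/14
Total weight = 1/7 + 1/14 = 3/14
P(Z=0 | obs) = 1/7 / 3/14 = 2/3
P(Z=1 | obs) = 1/14 / 3/14 = 1/3

P(Z = 0 | obs) = 2/3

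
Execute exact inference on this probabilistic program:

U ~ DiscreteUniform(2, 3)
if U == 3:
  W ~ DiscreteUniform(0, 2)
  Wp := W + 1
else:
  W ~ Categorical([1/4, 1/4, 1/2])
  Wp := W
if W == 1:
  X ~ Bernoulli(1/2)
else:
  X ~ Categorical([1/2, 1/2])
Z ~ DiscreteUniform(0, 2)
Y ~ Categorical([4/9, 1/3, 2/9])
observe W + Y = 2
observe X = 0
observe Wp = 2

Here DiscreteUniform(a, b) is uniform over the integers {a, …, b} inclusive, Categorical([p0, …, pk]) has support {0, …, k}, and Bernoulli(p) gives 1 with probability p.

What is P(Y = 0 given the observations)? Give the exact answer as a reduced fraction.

Enumerate traces; 6 have nonzero weight after conditioning:
  (U=2, W=2, X=0, Z=0, Y=0) weight 1/54
  (U=2, W=2, X=0, Z=1, Y=0) weight 1/54
  (U=2, W=2, X=0, Z=2, Y=0) weight 1/54
  (U=3, W=1, X=0, Z=0, Y=1) weight 1/108
  (U=3, W=1, X=0, Z=1, Y=1) weight 1/108
  (U=3, W=1, X=0, Z=2, Y=1) weight 1/108
Group by Y:
  weight(Y=0) = 1/18
  weight(Y=1) = 1/36
Total weight = 1/18 + 1/36 = 1/12
P(Y=0 | obs) = 1/18 / 1/12 = 2/3
P(Y=1 | obs) = 1/36 / 1/12 = 1/3

P(Y = 0 | obs) = 2/3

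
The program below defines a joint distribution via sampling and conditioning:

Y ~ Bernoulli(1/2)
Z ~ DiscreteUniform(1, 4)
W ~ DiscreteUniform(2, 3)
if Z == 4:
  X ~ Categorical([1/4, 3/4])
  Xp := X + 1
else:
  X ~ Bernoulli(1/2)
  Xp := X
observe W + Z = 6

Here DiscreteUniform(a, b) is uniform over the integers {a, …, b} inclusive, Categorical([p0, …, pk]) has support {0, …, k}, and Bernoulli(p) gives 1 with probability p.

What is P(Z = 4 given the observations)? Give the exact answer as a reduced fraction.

P(Z = 4 | obs) = 1/2

Enumerate traces; 8 have nonzero weight after conditioning:
  (Y=0, Z=3, W=3, X=0) weight 1/32
  (Y=0, Z=3, W=3, X=1) weight 1/32
  (Y=0, Z=4, W=2, X=0) weight 1/64
  (Y=0, Z=4, W=2, X=1) weight 3/64
  (Y=1, Z=3, W=3, X=0) weight 1/32
  (Y=1, Z=3, W=3, X=1) weight 1/32
  (Y=1, Z=4, W=2, X=0) weight 1/64
  (Y=1, Z=4, W=2, X=1) weight 3/64
Group by Z:
  weight(Z=3) = 1/8
  weight(Z=4) = 1/8
Total weight = 1/8 + 1/8 = 1/4
P(Z=3 | obs) = 1/8 / 1/4 = 1/2
P(Z=4 | obs) = 1/8 / 1/4 = 1/2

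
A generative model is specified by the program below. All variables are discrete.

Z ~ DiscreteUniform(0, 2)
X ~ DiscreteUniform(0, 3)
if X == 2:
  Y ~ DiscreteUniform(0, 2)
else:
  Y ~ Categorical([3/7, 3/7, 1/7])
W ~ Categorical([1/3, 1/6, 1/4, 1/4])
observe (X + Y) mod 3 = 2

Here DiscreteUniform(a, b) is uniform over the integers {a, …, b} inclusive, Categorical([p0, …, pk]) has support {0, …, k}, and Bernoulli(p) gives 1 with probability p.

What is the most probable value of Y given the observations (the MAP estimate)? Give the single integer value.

argmax_v P(Y = v | obs) = 1

Enumerate traces; 48 have nonzero weight after conditioning:
  (Z=0, X=0, Y=2, W=0) weight 1/252
  (Z=0, X=0, Y=2, W=1) weight 1/504
  (Z=0, X=0, Y=2, W=2) weight 1/336
  (Z=0, X=0, Y=2, W=3) weight 1/336
  (Z=0, X=1, Y=1, W=0) weight 1/84
  (Z=0, X=1, Y=1, W=1) weight 1/168
  (Z=0, X=1, Y=1, W=2) weight 1/112
  (Z=0, X=1, Y=1, W=3) weight 1/112
  (Z=0, X=2, Y=0, W=0) weight 1/108
  … 39 more
Group by Y:
  weight(Y=0) = 1/12
  weight(Y=1) = 3/28
  weight(Y=2) = 1/14
Total weight = 1/12 + 3/28 + 1/14 = 11/42
P(Y=0 | obs) = 1/12 / 11/42 = 7/22
P(Y=1 | obs) = 3/28 / 11/42 = 9/22
P(Y=2 | obs) = 1/14 / 11/42 = 3/11
argmax = 1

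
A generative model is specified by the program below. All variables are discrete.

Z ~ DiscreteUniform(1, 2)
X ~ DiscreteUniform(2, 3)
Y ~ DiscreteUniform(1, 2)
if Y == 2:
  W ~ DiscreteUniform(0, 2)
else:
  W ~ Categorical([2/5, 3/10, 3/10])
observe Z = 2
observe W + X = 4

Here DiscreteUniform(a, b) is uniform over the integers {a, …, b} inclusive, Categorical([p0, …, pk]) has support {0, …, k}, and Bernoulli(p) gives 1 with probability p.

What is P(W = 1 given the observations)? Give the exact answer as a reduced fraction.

Enumerate traces; 4 have nonzero weight after conditioning:
  (Z=2, X=2, Y=1, W=2) weight 3/80
  (Z=2, X=2, Y=2, W=2) weight 1/24
  (Z=2, X=3, Y=1, W=1) weight 3/80
  (Z=2, X=3, Y=2, W=1) weight 1/24
Group by W:
  weight(W=1) = 19/240
  weight(W=2) = 19/240
Total weight = 19/240 + 19/240 = 19/120
P(W=1 | obs) = 19/240 / 19/120 = 1/2
P(W=2 | obs) = 19/240 / 19/120 = 1/2

P(W = 1 | obs) = 1/2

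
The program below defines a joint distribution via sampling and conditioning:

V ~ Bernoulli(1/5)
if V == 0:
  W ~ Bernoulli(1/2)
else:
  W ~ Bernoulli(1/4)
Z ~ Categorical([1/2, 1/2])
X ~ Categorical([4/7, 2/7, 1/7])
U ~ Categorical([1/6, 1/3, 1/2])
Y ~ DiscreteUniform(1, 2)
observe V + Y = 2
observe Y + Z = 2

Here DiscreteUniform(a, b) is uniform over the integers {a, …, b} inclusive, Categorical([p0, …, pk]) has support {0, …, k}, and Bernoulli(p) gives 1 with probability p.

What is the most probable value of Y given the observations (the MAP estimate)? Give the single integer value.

argmax_v P(Y = v | obs) = 2

Enumerate traces; 36 have nonzero weight after conditioning:
  (V=0, W=0, Z=0, X=0, U=0, Y=2) weight 1/105
  (V=0, W=0, Z=0, X=0, U=1, Y=2) weight 2/105
  (V=0, W=0, Z=0, X=0, U=2, Y=2) weight 1/35
  (V=0, W=0, Z=0, X=1, U=0, Y=2) weight 1/210
  (V=0, W=0, Z=0, X=1, U=1, Y=2) weight 1/105
  (V=0, W=0, Z=0, X=1, U=2, Y=2) weight 1/70
  (V=0, W=0, Z=0, X=2, U=0, Y=2) weight 1/420
  (V=0, W=0, Z=0, X=2, U=1, Y=2) weight 1/210
  (V=1, W=0, Z=1, X=0, U=0, Y=1) weight 1/280
  … 27 more
Group by Y:
  weight(Y=1) = 1/20
  weight(Y=2) = 1/5
Total weight = 1/20 + 1/5 = 1/4
P(Y=1 | obs) = 1/20 / 1/4 = 1/5
P(Y=2 | obs) = 1/5 / 1/4 = 4/5
argmax = 2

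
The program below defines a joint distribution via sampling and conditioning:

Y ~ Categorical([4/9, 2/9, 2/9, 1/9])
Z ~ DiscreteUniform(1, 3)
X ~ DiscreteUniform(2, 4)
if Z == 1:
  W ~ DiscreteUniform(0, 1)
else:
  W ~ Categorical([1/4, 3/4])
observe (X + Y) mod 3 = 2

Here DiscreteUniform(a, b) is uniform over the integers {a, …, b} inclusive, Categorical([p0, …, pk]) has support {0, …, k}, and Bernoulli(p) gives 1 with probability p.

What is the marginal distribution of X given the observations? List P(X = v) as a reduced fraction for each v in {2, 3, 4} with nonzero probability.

Enumerate traces; 24 have nonzero weight after conditioning:
  (Y=0, Z=1, X=2, W=0) weight 2/81
  (Y=0, Z=1, X=2, W=1) weight 2/81
  (Y=0, Z=2, X=2, W=0) weight 1/81
  (Y=0, Z=2, X=2, W=1) weight 1/27
  (Y=0, Z=3, X=2, W=0) weight 1/81
  (Y=0, Z=3, X=2, W=1) weight 1/27
  (Y=1, Z=1, X=4, W=0) weight 1/81
  (Y=1, Z=1, X=4, W=1) weight 1/81
  (Y=2, Z=1, X=3, W=0) weight 1/81
  … 15 more
Group by X:
  weight(X=2) = 5/27
  weight(X=3) = 2/27
  weight(X=4) = 2/27
Total weight = 5/27 + 2/27 + 2/27 = 1/3
P(X=2 | obs) = 5/27 / 1/3 = 5/9
P(X=3 | obs) = 2/27 / 1/3 = 2/9
P(X=4 | obs) = 2/27 / 1/3 = 2/9

P(X=2) = 5/9, P(X=3) = 2/9, P(X=4) = 2/9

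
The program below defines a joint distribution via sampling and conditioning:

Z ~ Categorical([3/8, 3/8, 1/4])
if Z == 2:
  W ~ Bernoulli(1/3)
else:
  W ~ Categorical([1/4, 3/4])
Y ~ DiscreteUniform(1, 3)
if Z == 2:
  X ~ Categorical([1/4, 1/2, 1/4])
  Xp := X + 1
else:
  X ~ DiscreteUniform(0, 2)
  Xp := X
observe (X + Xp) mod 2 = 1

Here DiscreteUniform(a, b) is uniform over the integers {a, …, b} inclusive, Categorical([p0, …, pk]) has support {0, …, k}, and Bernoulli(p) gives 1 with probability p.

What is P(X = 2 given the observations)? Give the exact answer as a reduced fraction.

P(X = 2 | obs) = 1/4

Enumerate traces; 18 have nonzero weight after conditioning:
  (Z=2, W=0, Y=1, X=0) weight 1/72
  (Z=2, W=0, Y=1, X=1) weight 1/36
  (Z=2, W=0, Y=1, X=2) weight 1/72
  (Z=2, W=0, Y=2, X=0) weight 1/72
  (Z=2, W=0, Y=2, X=1) weight 1/36
  (Z=2, W=0, Y=2, X=2) weight 1/72
  (Z=2, W=0, Y=3, X=0) weight 1/72
  (Z=2, W=0, Y=3, X=1) weight 1/36
  … 10 more
Group by X:
  weight(X=0) = 1/16
  weight(X=1) = 1/8
  weight(X=2) = 1/16
Total weight = 1/16 + 1/8 + 1/16 = 1/4
P(X=0 | obs) = 1/16 / 1/4 = 1/4
P(X=1 | obs) = 1/8 / 1/4 = 1/2
P(X=2 | obs) = 1/16 / 1/4 = 1/4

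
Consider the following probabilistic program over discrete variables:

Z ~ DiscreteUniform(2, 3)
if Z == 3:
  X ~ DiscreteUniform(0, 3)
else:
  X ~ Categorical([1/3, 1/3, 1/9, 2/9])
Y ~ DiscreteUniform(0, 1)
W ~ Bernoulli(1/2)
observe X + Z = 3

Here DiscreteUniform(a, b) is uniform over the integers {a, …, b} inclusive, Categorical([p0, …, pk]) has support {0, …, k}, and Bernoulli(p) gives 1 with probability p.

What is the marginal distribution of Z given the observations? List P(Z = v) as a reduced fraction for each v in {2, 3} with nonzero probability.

P(Z=2) = 4/7, P(Z=3) = 3/7

Enumerate traces; 8 have nonzero weight after conditioning:
  (Z=2, X=1, Y=0, W=0) weight 1/24
  (Z=2, X=1, Y=0, W=1) weight 1/24
  (Z=2, X=1, Y=1, W=0) weight 1/24
  (Z=2, X=1, Y=1, W=1) weight 1/24
  (Z=3, X=0, Y=0, W=0) weight 1/32
  (Z=3, X=0, Y=0, W=1) weight 1/32
  (Z=3, X=0, Y=1, W=0) weight 1/32
  (Z=3, X=0, Y=1, W=1) weight 1/32
Group by Z:
  weight(Z=2) = 1/6
  weight(Z=3) = 1/8
Total weight = 1/6 + 1/8 = 7/24
P(Z=2 | obs) = 1/6 / 7/24 = 4/7
P(Z=3 | obs) = 1/8 / 7/24 = 3/7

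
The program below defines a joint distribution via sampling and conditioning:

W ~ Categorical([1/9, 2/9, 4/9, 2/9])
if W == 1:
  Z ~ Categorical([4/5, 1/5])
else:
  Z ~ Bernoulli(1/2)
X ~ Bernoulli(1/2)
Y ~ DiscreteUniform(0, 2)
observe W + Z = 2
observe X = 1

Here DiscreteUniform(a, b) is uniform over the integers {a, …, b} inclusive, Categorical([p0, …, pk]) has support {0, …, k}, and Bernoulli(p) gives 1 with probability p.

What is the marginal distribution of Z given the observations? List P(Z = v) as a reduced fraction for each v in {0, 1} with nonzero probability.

Enumerate traces; 6 have nonzero weight after conditioning:
  (W=1, Z=1, X=1, Y=0) weight 1/135
  (W=1, Z=1, X=1, Y=1) weight 1/135
  (W=1, Z=1, X=1, Y=2) weight 1/135
  (W=2, Z=0, X=1, Y=0) weight 1/27
  (W=2, Z=0, X=1, Y=1) weight 1/27
  (W=2, Z=0, X=1, Y=2) weight 1/27
Group by Z:
  weight(Z=0) = 1/9
  weight(Z=1) = 1/45
Total weight = 1/9 + 1/45 = 2/15
P(Z=0 | obs) = 1/9 / 2/15 = 5/6
P(Z=1 | obs) = 1/45 / 2/15 = 1/6

P(Z=0) = 5/6, P(Z=1) = 1/6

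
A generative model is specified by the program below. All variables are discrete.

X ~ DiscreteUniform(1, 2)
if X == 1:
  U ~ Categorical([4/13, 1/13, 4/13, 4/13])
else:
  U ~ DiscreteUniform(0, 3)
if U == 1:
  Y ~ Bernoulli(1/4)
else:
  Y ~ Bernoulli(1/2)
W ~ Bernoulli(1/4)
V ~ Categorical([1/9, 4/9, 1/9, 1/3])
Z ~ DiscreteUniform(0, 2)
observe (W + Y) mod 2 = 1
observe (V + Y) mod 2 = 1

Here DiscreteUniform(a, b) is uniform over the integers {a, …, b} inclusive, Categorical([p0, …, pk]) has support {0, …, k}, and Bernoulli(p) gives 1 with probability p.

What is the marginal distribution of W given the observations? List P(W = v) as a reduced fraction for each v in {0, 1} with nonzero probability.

P(W=0) = 382/907, P(W=1) = 525/907

Enumerate traces; 96 have nonzero weight after conditioning:
  (X=1, U=0, Y=0, W=1, V=1, Z=0) weight 1/351
  (X=1, U=0, Y=0, W=1, V=1, Z=1) weight 1/351
  (X=1, U=0, Y=0, W=1, V=1, Z=2) weight 1/351
  (X=1, U=0, Y=0, W=1, V=3, Z=0) weight 1/468
  (X=1, U=0, Y=0, W=1, V=3, Z=1) weight 1/468
  (X=1, U=0, Y=0, W=1, V=3, Z=2) weight 1/468
  (X=1, U=0, Y=1, W=0, V=0, Z=0) weight 1/468
  (X=1, U=0, Y=1, W=0, V=0, Z=1) weight 1/468
  … 88 more
Group by W:
  weight(W=0) = 191/2496
  weight(W=1) = 175/1664
Total weight = 191/2496 + 175/1664 = 907/4992
P(W=0 | obs) = 191/2496 / 907/4992 = 382/907
P(W=1 | obs) = 175/1664 / 907/4992 = 525/907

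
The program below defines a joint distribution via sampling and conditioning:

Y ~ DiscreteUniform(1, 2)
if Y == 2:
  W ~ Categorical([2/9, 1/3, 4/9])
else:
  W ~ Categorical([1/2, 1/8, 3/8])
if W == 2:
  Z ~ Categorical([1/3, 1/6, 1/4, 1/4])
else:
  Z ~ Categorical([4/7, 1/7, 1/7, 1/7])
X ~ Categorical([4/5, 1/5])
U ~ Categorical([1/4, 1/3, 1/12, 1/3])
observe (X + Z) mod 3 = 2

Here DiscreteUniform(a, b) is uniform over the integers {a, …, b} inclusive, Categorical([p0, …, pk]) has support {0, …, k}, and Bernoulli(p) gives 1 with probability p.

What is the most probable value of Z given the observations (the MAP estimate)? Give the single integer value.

argmax_v P(Z = v | obs) = 2

Enumerate traces; 48 have nonzero weight after conditioning:
  (Y=1, W=0, Z=1, X=1, U=0) weight 1/560
  (Y=1, W=0, Z=1, X=1, U=1) weight 1/420
  (Y=1, W=0, Z=1, X=1, U=2) weight 1/1680
  (Y=1, W=0, Z=1, X=1, U=3) weight 1/420
  (Y=1, W=0, Z=2, X=0, U=0) weight 1/140
  (Y=1, W=0, Z=2, X=0, U=1) weight 1/105
  (Y=1, W=0, Z=2, X=0, U=2) weight 1/420
  (Y=1, W=0, Z=2, X=0, U=3) weight 1/105
  … 40 more
Group by Z:
  weight(Z=1) = 923/30240
  weight(Z=2) = 251/1680
Total weight = 923/30240 + 251/1680 = 5441/30240
P(Z=1 | obs) = 923/30240 / 5441/30240 = 923/5441
P(Z=2 | obs) = 251/1680 / 5441/30240 = 4518/5441
argmax = 2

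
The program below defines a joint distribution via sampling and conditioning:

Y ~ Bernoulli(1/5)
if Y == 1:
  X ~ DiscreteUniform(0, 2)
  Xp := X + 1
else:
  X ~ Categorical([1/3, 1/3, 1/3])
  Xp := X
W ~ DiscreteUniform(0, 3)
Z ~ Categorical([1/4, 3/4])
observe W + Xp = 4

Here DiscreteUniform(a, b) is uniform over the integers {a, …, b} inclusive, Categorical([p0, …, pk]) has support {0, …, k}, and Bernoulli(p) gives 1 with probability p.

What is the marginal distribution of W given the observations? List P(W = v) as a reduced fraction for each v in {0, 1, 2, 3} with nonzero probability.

Enumerate traces; 10 have nonzero weight after conditioning:
  (Y=0, X=1, W=3, Z=0) weight 1/60
  (Y=0, X=1, W=3, Z=1) weight 1/20
  (Y=0, X=2, W=2, Z=0) weight 1/60
  (Y=0, X=2, W=2, Z=1) weight 1/20
  (Y=1, X=0, W=3, Z=0) weight 1/240
  (Y=1, X=0, W=3, Z=1) weight 1/80
  (Y=1, X=1, W=2, Z=0) weight 1/240
  (Y=1, X=1, W=2, Z=1) weight 1/80
  (Y=1, X=2, W=1, Z=0) weight 1/240
  … 1 more
Group by W:
  weight(W=1) = 1/60
  weight(W=2) = 1/12
  weight(W=3) = 1/12
Total weight = 1/60 + 1/12 + 1/12 = 11/60
P(W=1 | obs) = 1/60 / 11/60 = 1/11
P(W=2 | obs) = 1/12 / 11/60 = 5/11
P(W=3 | obs) = 1/12 / 11/60 = 5/11

P(W=1) = 1/11, P(W=2) = 5/11, P(W=3) = 5/11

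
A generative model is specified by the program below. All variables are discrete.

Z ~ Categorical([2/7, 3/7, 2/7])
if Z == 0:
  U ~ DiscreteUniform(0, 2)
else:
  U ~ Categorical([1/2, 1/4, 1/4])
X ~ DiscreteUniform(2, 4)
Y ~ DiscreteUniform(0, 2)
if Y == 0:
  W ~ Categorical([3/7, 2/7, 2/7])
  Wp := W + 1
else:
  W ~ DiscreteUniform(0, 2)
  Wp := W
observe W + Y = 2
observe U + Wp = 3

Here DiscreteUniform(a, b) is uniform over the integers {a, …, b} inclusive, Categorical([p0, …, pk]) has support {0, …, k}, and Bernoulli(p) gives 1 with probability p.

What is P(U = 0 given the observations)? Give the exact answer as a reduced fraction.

Enumerate traces; 18 have nonzero weight after conditioning:
  (Z=0, U=0, X=2, Y=0, W=2) weight 4/1323
  (Z=0, U=0, X=3, Y=0, W=2) weight 4/1323
  (Z=0, U=0, X=4, Y=0, W=2) weight 4/1323
  (Z=0, U=2, X=2, Y=1, W=1) weight 2/567
  (Z=0, U=2, X=3, Y=1, W=1) weight 2/567
  (Z=0, U=2, X=4, Y=1, W=1) weight 2/567
  (Z=1, U=0, X=2, Y=0, W=2) weight 1/147
  (Z=1, U=0, X=3, Y=0, W=2) weight 1/147
  … 10 more
Group by U:
  weight(U=0) = 19/441
  weight(U=2) = 23/756
Total weight = 19/441 + 23/756 = 389/5292
P(U=0 | obs) = 19/441 / 389/5292 = 228/389
P(U=2 | obs) = 23/756 / 389/5292 = 161/389

P(U = 0 | obs) = 228/389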